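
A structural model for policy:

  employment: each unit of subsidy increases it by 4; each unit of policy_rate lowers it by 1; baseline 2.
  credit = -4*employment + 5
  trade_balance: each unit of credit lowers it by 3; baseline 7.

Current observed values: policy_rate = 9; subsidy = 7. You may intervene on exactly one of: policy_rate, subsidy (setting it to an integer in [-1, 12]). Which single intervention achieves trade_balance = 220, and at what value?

Intervening on policy_rate: with other inputs at their observed values, trade_balance = -12*policy_rate + 352. Solving for 220 gives policy_rate = 11, within [-1, 12].
Intervening on subsidy: trade_balance = 48*subsidy - 92. Reaching 220 requires subsidy = 13/2, not an integer.

set policy_rate = 11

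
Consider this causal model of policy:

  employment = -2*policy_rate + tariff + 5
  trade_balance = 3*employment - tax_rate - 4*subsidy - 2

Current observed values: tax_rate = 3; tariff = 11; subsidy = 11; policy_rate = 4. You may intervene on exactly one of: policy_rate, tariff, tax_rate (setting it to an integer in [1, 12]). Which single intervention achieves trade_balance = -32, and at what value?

set tax_rate = 10

Intervening on policy_rate: trade_balance = -6*policy_rate - 1. Reaching -32 requires policy_rate = 31/6, not an integer.
Intervening on tariff: trade_balance = 3*tariff - 58. Reaching -32 requires tariff = 26/3, not an integer.
Intervening on tax_rate: with other inputs at their observed values, trade_balance = -tax_rate - 22. Solving for -32 gives tax_rate = 10, within [1, 12].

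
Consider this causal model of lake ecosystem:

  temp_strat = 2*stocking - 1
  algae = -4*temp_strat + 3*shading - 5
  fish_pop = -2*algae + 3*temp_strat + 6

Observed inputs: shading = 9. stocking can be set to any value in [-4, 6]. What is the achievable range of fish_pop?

-137 to 83

Substituting into the algae equation gives algae = -8*stocking + 26.
Substituting into the fish_pop equation gives fish_pop = 22*stocking - 49.
Linear in stocking, so extremes are at the endpoints: stocking = -4 gives fish_pop = -137; stocking = 6 gives fish_pop = 83.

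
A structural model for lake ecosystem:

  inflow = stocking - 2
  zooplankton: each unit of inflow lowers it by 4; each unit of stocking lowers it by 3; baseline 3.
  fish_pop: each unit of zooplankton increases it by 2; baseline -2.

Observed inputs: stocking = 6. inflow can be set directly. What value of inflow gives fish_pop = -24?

Intervening on inflow fixes its value directly, overriding its dependence on stocking.
Substituting into the zooplankton equation gives zooplankton = -4*inflow - 15.
This gives fish_pop = -8*inflow - 32.
Solve -8*inflow - 32 = -24: inflow = (-24 + 32) / -8 = -1.

inflow = -1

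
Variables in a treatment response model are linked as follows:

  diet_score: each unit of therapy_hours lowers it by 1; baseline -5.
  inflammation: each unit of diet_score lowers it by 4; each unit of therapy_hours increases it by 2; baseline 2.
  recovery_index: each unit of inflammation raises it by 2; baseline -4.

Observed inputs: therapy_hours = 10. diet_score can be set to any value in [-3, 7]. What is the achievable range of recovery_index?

Intervening on diet_score fixes its value directly, overriding its dependence on therapy_hours.
Substituting into the inflammation equation gives inflammation = -4*diet_score + 22.
So recovery_index = -8*diet_score + 40.
Linear in diet_score, so extremes are at the endpoints: diet_score = -3 gives recovery_index = 64; diet_score = 7 gives recovery_index = -16.

-16 to 64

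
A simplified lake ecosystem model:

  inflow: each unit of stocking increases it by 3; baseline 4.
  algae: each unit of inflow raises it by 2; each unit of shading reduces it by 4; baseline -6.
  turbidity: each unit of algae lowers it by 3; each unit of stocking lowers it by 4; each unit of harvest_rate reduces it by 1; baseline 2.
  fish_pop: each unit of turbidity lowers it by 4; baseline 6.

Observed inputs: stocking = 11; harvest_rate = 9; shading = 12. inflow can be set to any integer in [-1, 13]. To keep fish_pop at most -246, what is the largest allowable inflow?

Intervening on inflow fixes its value directly, overriding its dependence on stocking.
Substituting into the algae equation gives algae = 2*inflow - 54.
So turbidity = -6*inflow + 111.
Substituting into the fish_pop equation gives fish_pop = 24*inflow - 438.
Require 24*inflow - 438 ≤ -246, so inflow ≤ 8.
The largest integer in [-1, 13] satisfying this is 8.

inflow = 8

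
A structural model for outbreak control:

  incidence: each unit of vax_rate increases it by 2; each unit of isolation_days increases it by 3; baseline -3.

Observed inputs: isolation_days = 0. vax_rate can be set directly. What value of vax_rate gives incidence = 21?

Substituting into the incidence equation gives incidence = 2*vax_rate - 3.
Solve 2*vax_rate - 3 = 21: vax_rate = (21 + 3) / 2 = 12.

vax_rate = 12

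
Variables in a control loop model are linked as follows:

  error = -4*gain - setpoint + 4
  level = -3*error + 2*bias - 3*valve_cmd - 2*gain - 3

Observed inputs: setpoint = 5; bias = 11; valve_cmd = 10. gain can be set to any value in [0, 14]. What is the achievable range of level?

Substituting into the error equation gives error = -4*gain - 1.
Substituting into the level equation gives level = 10*gain - 8.
Linear in gain, so extremes are at the endpoints: gain = 0 gives level = -8; gain = 14 gives level = 132.

-8 to 132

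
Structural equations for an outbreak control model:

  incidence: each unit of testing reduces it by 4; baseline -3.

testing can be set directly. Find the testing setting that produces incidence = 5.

Solve -4*testing - 3 = 5: testing = (5 + 3) / -4 = -2.

testing = -2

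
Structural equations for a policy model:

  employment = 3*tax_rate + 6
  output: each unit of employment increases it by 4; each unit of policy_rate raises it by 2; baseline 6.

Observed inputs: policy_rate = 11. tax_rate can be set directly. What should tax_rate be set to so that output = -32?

Substituting into the output equation gives output = 12*tax_rate + 52.
Solve 12*tax_rate + 52 = -32: tax_rate = (-32 - 52) / 12 = -7.

tax_rate = -7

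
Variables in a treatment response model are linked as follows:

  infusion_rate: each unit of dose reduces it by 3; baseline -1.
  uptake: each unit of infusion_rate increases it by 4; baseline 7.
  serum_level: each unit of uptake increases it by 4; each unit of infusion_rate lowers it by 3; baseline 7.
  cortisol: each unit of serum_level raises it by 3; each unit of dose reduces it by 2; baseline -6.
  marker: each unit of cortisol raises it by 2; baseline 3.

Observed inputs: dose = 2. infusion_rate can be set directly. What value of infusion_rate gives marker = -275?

Intervening on infusion_rate fixes its value directly, overriding its dependence on dose.
Substituting into the serum_level equation gives serum_level = 13*infusion_rate + 35.
This gives cortisol = 39*infusion_rate + 95.
marker becomes 78*infusion_rate + 193.
Solve 78*infusion_rate + 193 = -275: infusion_rate = (-275 - 193) / 78 = -6.

infusion_rate = -6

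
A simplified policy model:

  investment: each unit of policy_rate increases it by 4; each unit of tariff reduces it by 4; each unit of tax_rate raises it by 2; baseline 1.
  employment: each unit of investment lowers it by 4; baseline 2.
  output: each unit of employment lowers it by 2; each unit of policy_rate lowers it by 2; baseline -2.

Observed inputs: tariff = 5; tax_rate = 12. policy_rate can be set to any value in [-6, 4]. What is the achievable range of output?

Substituting into the investment equation gives investment = 4*policy_rate + 5.
employment becomes -16*policy_rate - 18.
Substituting into the output equation gives output = 30*policy_rate + 34.
Linear in policy_rate, so extremes are at the endpoints: policy_rate = -6 gives output = -146; policy_rate = 4 gives output = 154.

-146 to 154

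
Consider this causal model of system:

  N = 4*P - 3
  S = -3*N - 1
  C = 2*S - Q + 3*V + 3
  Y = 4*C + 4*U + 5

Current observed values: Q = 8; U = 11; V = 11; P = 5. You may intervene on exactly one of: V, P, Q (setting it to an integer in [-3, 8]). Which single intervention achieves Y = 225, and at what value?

set P = 0

Intervening on V: Y = 12*V - 387. Reaching 225 requires V = 51, outside [-3, 8].
Intervening on P: with other inputs at their observed values, Y = -96*P + 225. Solving for 225 gives P = 0, within [-3, 8].
Intervening on Q: Y = -4*Q - 223. Reaching 225 requires Q = -112, outside [-3, 8].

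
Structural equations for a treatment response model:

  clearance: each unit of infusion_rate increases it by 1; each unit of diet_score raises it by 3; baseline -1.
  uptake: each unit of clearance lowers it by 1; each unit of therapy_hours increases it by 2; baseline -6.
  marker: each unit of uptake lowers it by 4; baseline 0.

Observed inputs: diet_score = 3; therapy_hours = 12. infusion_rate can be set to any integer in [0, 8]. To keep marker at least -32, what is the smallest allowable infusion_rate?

Substituting into the clearance equation gives clearance = infusion_rate + 8.
uptake becomes -infusion_rate + 10.
This gives marker = 4*infusion_rate - 40.
Require 4*infusion_rate - 40 ≥ -32, so infusion_rate ≥ 2.
The smallest integer in [0, 8] satisfying this is 2.

infusion_rate = 2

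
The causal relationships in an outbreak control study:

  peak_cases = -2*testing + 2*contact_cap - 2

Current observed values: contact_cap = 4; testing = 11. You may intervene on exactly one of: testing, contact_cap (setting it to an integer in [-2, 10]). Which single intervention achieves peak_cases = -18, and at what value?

set contact_cap = 3

Intervening on testing: peak_cases = -2*testing + 6. Reaching -18 requires testing = 12, outside [-2, 10].
Intervening on contact_cap: with other inputs at their observed values, peak_cases = 2*contact_cap - 24. Solving for -18 gives contact_cap = 3, within [-2, 10].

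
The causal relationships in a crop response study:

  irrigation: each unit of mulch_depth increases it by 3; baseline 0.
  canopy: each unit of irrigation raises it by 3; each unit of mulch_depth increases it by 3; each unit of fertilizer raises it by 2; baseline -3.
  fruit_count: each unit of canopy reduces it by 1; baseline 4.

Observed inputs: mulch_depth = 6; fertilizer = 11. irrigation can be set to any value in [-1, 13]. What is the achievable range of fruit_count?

-72 to -30

Intervening on irrigation fixes its value directly, overriding its dependence on mulch_depth.
Substituting into the canopy equation gives canopy = 3*irrigation + 37.
This gives fruit_count = -3*irrigation - 33.
Linear in irrigation, so extremes are at the endpoints: irrigation = -1 gives fruit_count = -30; irrigation = 13 gives fruit_count = -72.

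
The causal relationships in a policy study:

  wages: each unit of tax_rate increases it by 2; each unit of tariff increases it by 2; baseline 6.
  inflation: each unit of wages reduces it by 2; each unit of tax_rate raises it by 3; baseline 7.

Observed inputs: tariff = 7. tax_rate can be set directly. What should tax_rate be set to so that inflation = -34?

Substituting into the wages equation gives wages = 2*tax_rate + 20.
Substituting into the inflation equation gives inflation = -tax_rate - 33.
Solve -tax_rate - 33 = -34: tax_rate = (-34 + 33) / -1 = 1.

tax_rate = 1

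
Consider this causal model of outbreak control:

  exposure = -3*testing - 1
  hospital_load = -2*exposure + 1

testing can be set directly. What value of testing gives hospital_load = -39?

testing = -7

Substituting into the hospital_load equation gives hospital_load = 6*testing + 3.
Solve 6*testing + 3 = -39: testing = (-39 - 3) / 6 = -7.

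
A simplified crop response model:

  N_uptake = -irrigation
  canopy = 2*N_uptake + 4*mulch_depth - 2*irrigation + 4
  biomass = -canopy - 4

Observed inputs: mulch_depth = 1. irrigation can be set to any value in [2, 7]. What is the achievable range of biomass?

Substituting into the canopy equation gives canopy = -4*irrigation + 8.
This gives biomass = 4*irrigation - 12.
Linear in irrigation, so extremes are at the endpoints: irrigation = 2 gives biomass = -4; irrigation = 7 gives biomass = 16.

-4 to 16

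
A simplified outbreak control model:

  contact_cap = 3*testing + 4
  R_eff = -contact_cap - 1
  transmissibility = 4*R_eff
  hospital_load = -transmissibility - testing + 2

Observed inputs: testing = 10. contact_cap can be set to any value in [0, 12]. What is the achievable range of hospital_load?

-4 to 44

Intervening on contact_cap fixes its value directly, overriding its dependence on testing.
Substituting into the transmissibility equation gives transmissibility = -4*contact_cap - 4.
This gives hospital_load = 4*contact_cap - 4.
Linear in contact_cap, so extremes are at the endpoints: contact_cap = 0 gives hospital_load = -4; contact_cap = 12 gives hospital_load = 44.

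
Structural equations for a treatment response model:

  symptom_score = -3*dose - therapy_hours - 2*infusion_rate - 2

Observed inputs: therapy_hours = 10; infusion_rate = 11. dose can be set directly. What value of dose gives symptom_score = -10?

Substituting into the symptom_score equation gives symptom_score = -3*dose - 34.
Solve -3*dose - 34 = -10: dose = (-10 + 34) / -3 = -8.

dose = -8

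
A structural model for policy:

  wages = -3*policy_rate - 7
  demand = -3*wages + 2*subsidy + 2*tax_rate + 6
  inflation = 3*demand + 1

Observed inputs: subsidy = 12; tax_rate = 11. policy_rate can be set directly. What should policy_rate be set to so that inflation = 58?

policy_rate = -6

Substituting into the demand equation gives demand = 9*policy_rate + 73.
inflation becomes 27*policy_rate + 220.
Solve 27*policy_rate + 220 = 58: policy_rate = (58 - 220) / 27 = -6.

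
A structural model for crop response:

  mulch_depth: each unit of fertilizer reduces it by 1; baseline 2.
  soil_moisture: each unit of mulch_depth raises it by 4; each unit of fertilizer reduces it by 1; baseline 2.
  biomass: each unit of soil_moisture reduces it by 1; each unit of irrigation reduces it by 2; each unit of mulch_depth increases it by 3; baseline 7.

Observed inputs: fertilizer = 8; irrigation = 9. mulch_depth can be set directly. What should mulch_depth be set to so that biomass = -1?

Intervening on mulch_depth fixes its value directly, overriding its dependence on fertilizer.
Substituting into the soil_moisture equation gives soil_moisture = 4*mulch_depth - 6.
This gives biomass = -mulch_depth - 5.
Solve -mulch_depth - 5 = -1: mulch_depth = (-1 + 5) / -1 = -4.

mulch_depth = -4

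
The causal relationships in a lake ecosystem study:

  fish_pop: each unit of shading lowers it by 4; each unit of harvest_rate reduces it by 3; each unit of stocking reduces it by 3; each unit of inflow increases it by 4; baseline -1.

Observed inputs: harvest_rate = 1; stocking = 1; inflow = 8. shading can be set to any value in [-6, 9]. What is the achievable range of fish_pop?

Substituting into the fish_pop equation gives fish_pop = -4*shading + 25.
Linear in shading, so extremes are at the endpoints: shading = -6 gives fish_pop = 49; shading = 9 gives fish_pop = -11.

-11 to 49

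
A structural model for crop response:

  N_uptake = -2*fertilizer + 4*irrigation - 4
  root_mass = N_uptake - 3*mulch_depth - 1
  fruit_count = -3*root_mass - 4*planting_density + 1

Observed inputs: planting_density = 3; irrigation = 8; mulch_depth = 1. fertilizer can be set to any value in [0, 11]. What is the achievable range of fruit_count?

Substituting into the N_uptake equation gives N_uptake = -2*fertilizer + 28.
This gives root_mass = -2*fertilizer + 24.
Substituting into the fruit_count equation gives fruit_count = 6*fertilizer - 83.
Linear in fertilizer, so extremes are at the endpoints: fertilizer = 0 gives fruit_count = -83; fertilizer = 11 gives fruit_count = -17.

-83 to -17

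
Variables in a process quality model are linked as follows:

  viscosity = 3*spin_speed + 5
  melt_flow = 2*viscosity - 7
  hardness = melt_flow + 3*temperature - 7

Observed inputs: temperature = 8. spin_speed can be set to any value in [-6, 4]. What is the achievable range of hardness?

Substituting into the melt_flow equation gives melt_flow = 6*spin_speed + 3.
This gives hardness = 6*spin_speed + 20.
Linear in spin_speed, so extremes are at the endpoints: spin_speed = -6 gives hardness = -16; spin_speed = 4 gives hardness = 44.

-16 to 44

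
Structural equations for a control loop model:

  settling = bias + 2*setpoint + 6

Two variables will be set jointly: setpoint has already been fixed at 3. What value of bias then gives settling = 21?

bias = 9

With setpoint held at 3:
Substituting into the settling equation gives settling = bias + 12.
Solve bias + 12 = 21: bias = (21 - 12) / 1 = 9.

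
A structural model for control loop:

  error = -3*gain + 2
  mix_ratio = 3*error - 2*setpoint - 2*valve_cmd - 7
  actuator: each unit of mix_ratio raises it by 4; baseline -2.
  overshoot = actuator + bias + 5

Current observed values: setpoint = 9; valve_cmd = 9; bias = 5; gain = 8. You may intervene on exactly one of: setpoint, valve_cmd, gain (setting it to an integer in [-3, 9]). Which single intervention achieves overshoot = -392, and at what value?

set gain = 7

Intervening on setpoint: overshoot = -8*setpoint - 356. Reaching -392 requires setpoint = 9/2, not an integer.
Intervening on valve_cmd: overshoot = -8*valve_cmd - 356. Reaching -392 requires valve_cmd = 9/2, not an integer.
Intervening on gain: with other inputs at their observed values, overshoot = -36*gain - 140. Solving for -392 gives gain = 7, within [-3, 9].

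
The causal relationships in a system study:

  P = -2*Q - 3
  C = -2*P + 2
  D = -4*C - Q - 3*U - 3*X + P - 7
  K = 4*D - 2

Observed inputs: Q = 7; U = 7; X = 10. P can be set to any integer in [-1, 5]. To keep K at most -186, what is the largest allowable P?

P = 3

Intervening on P fixes its value directly, overriding its dependence on Q.
Substituting into the D equation gives D = 9*P - 73.
Substituting into the K equation gives K = 36*P - 294.
Require 36*P - 294 ≤ -186, so P ≤ 3.
The largest integer in [-1, 5] satisfying this is 3.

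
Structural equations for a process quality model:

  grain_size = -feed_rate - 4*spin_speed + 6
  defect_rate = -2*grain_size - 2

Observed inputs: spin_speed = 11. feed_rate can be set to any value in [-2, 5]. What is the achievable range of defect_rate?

Substituting into the grain_size equation gives grain_size = -feed_rate - 38.
So defect_rate = 2*feed_rate + 74.
Linear in feed_rate, so extremes are at the endpoints: feed_rate = -2 gives defect_rate = 70; feed_rate = 5 gives defect_rate = 84.

70 to 84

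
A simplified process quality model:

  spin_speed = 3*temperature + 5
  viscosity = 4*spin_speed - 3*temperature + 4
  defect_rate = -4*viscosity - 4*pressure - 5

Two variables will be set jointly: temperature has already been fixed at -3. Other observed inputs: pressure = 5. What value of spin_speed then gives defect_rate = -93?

spin_speed = 1

With temperature held at -3:
Intervening on spin_speed fixes its value directly, overriding its dependence on temperature.
Substituting into the viscosity equation gives viscosity = 4*spin_speed + 13.
Substituting into the defect_rate equation gives defect_rate = -16*spin_speed - 77.
Solve -16*spin_speed - 77 = -93: spin_speed = (-93 + 77) / -16 = 1.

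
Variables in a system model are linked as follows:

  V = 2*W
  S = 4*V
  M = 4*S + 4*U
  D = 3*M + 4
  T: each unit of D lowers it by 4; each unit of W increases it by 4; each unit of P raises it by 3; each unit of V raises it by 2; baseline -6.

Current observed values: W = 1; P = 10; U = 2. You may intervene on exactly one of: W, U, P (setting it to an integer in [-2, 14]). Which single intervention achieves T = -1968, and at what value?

set W = 5

Intervening on W: with other inputs at their observed values, T = -376*W - 88. Solving for -1968 gives W = 5, within [-2, 14].
Intervening on U: T = -48*U - 368. Reaching -1968 requires U = 100/3, not an integer.
Intervening on P: T = 3*P - 494. Reaching -1968 requires P = -1474/3, not an integer.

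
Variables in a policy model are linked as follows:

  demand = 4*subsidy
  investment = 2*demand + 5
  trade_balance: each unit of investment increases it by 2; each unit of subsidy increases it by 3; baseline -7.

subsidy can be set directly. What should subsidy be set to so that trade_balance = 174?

subsidy = 9

Substituting into the investment equation gives investment = 8*subsidy + 5.
trade_balance becomes 19*subsidy + 3.
Solve 19*subsidy + 3 = 174: subsidy = (174 - 3) / 19 = 9.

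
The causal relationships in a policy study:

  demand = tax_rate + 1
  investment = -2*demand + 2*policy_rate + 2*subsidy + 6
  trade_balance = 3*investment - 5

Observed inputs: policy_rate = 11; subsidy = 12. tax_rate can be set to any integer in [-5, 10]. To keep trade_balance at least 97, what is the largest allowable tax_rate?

Substituting into the investment equation gives investment = -2*tax_rate + 50.
This gives trade_balance = -6*tax_rate + 145.
Require -6*tax_rate + 145 ≥ 97, so tax_rate ≤ 8.
The largest integer in [-5, 10] satisfying this is 8.

tax_rate = 8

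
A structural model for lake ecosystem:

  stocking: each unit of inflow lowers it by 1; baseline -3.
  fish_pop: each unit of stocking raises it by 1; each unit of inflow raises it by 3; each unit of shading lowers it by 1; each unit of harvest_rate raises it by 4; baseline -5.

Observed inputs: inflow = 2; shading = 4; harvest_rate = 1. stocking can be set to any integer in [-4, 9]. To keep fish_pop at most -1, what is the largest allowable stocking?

stocking = -2

Intervening on stocking fixes its value directly, overriding its dependence on inflow.
Substituting into the fish_pop equation gives fish_pop = stocking + 1.
Require stocking + 1 ≤ -1, so stocking ≤ -2.
The largest integer in [-4, 9] satisfying this is -2.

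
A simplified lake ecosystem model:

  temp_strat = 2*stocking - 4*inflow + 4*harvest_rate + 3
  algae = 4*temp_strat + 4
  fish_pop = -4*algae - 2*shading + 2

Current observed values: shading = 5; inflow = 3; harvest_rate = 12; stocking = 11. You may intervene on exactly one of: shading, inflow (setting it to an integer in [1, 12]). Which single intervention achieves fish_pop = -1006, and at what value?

Intervening on shading: with other inputs at their observed values, fish_pop = -2*shading - 990. Solving for -1006 gives shading = 8, within [1, 12].
Intervening on inflow: fish_pop = 64*inflow - 1192. Reaching -1006 requires inflow = 93/32, not an integer.

set shading = 8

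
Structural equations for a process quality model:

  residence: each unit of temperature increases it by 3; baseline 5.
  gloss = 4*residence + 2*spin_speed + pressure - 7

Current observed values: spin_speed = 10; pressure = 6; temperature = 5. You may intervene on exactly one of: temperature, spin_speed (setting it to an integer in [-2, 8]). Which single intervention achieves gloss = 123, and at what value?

Intervening on temperature: with other inputs at their observed values, gloss = 12*temperature + 39. Solving for 123 gives temperature = 7, within [-2, 8].
Intervening on spin_speed: gloss = 2*spin_speed + 79. Reaching 123 requires spin_speed = 22, outside [-2, 8].

set temperature = 7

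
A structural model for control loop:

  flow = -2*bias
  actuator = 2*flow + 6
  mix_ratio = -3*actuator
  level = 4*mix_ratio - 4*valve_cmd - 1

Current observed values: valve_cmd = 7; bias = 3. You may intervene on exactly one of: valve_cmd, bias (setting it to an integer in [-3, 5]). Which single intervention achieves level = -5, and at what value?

Intervening on valve_cmd: level = -4*valve_cmd + 71. Reaching -5 requires valve_cmd = 19, outside [-3, 5].
Intervening on bias: with other inputs at their observed values, level = 48*bias - 101. Solving for -5 gives bias = 2, within [-3, 5].

set bias = 2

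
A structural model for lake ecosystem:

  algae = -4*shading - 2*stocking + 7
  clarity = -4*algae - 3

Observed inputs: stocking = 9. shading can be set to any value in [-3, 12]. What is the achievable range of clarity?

-7 to 233

Substituting into the algae equation gives algae = -4*shading - 11.
Substituting into the clarity equation gives clarity = 16*shading + 41.
Linear in shading, so extremes are at the endpoints: shading = -3 gives clarity = -7; shading = 12 gives clarity = 233.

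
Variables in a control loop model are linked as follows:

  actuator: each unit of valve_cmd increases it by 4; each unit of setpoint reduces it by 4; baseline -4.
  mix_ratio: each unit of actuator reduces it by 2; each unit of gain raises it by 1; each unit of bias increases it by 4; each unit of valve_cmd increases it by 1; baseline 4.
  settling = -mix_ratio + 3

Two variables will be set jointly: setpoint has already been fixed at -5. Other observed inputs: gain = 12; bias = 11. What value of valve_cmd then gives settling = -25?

With setpoint held at -5:
Substituting into the actuator equation gives actuator = 4*valve_cmd + 16.
Substituting into the mix_ratio equation gives mix_ratio = -7*valve_cmd + 28.
So settling = 7*valve_cmd - 25.
Solve 7*valve_cmd - 25 = -25: valve_cmd = (-25 + 25) / 7 = 0.

valve_cmd = 0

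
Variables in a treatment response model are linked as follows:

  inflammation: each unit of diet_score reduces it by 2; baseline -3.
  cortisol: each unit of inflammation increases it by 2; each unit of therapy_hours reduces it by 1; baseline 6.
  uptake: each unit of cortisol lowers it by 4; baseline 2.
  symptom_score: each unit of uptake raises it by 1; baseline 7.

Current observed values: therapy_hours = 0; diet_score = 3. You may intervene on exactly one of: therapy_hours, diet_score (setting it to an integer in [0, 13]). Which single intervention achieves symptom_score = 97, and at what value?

Intervening on therapy_hours: with other inputs at their observed values, symptom_score = 4*therapy_hours + 57. Solving for 97 gives therapy_hours = 10, within [0, 13].
Intervening on diet_score: symptom_score = 16*diet_score + 9. Reaching 97 requires diet_score = 11/2, not an integer.

set therapy_hours = 10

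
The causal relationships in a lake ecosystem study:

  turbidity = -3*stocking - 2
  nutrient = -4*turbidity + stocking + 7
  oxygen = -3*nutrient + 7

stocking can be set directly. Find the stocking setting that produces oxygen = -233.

Substituting into the nutrient equation gives nutrient = 13*stocking + 15.
Substituting into the oxygen equation gives oxygen = -39*stocking - 38.
Solve -39*stocking - 38 = -233: stocking = (-233 + 38) / -39 = 5.

stocking = 5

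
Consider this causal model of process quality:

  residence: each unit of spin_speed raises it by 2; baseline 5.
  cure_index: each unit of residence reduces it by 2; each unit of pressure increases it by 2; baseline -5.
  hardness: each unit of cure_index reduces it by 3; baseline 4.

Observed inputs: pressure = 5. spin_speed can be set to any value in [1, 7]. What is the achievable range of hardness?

31 to 103

Substituting into the cure_index equation gives cure_index = -4*spin_speed - 5.
This gives hardness = 12*spin_speed + 19.
Linear in spin_speed, so extremes are at the endpoints: spin_speed = 1 gives hardness = 31; spin_speed = 7 gives hardness = 103.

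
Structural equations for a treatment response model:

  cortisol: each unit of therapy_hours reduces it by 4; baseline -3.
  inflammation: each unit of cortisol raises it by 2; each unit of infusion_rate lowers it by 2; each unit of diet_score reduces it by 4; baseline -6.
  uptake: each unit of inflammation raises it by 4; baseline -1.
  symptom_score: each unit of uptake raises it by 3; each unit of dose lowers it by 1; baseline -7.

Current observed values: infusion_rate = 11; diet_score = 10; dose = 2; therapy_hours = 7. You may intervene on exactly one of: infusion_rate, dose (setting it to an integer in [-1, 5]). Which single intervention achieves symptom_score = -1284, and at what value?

Intervening on infusion_rate: with other inputs at their observed values, symptom_score = -24*infusion_rate - 1308. Solving for -1284 gives infusion_rate = -1, within [-1, 5].
Intervening on dose: symptom_score = -dose - 1570. Reaching -1284 requires dose = -286, outside [-1, 5].

set infusion_rate = -1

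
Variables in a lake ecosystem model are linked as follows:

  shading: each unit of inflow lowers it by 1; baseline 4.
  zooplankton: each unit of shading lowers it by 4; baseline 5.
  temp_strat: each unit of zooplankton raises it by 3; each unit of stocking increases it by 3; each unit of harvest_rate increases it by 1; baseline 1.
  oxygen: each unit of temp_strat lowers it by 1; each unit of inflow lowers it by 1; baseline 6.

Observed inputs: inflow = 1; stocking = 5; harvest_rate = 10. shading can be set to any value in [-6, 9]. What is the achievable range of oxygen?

-108 to 72

Intervening on shading fixes its value directly, overriding its dependence on inflow.
Substituting into the temp_strat equation gives temp_strat = -12*shading + 41.
Substituting into the oxygen equation gives oxygen = 12*shading - 36.
Linear in shading, so extremes are at the endpoints: shading = -6 gives oxygen = -108; shading = 9 gives oxygen = 72.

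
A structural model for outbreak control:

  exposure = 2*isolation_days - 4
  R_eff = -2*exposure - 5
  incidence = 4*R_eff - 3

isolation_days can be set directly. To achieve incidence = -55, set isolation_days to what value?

Substituting into the R_eff equation gives R_eff = -4*isolation_days + 3.
So incidence = -16*isolation_days + 9.
Solve -16*isolation_days + 9 = -55: isolation_days = (-55 - 9) / -16 = 4.

isolation_days = 4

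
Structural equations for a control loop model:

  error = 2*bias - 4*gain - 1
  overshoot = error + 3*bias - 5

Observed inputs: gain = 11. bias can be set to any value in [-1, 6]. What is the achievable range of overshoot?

-55 to -20

Substituting into the error equation gives error = 2*bias - 45.
This gives overshoot = 5*bias - 50.
Linear in bias, so extremes are at the endpoints: bias = -1 gives overshoot = -55; bias = 6 gives overshoot = -20.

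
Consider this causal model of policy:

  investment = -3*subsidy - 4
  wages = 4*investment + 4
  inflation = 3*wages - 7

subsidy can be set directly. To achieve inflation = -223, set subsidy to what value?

subsidy = 5

Substituting into the wages equation gives wages = -12*subsidy - 12.
Substituting into the inflation equation gives inflation = -36*subsidy - 43.
Solve -36*subsidy - 43 = -223: subsidy = (-223 + 43) / -36 = 5.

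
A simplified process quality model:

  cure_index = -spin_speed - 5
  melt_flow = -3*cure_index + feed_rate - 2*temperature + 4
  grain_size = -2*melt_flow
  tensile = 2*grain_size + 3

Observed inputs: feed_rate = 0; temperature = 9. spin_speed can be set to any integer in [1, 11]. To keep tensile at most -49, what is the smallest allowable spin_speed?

Substituting into the melt_flow equation gives melt_flow = 3*spin_speed + 1.
Substituting into the grain_size equation gives grain_size = -6*spin_speed - 2.
Substituting into the tensile equation gives tensile = -12*spin_speed - 1.
Require -12*spin_speed - 1 ≤ -49, so spin_speed ≥ 4.
The smallest integer in [1, 11] satisfying this is 4.

spin_speed = 4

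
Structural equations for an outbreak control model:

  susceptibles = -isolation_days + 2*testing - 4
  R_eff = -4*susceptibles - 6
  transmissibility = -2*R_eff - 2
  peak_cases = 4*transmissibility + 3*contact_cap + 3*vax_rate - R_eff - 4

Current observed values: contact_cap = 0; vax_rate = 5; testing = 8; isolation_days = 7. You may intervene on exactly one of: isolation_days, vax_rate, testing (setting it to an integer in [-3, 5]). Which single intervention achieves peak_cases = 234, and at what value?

set vax_rate = 4

Intervening on isolation_days: peak_cases = -36*isolation_days + 489. Reaching 234 requires isolation_days = 85/12, not an integer.
Intervening on vax_rate: with other inputs at their observed values, peak_cases = 3*vax_rate + 222. Solving for 234 gives vax_rate = 4, within [-3, 5].
Intervening on testing: peak_cases = 72*testing - 339. Reaching 234 requires testing = 191/24, not an integer.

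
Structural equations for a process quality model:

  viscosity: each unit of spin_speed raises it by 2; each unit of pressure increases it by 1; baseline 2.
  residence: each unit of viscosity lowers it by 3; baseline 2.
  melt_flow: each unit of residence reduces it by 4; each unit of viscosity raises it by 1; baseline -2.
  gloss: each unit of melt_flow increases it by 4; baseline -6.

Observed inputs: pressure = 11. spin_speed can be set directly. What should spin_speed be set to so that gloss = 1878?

spin_speed = 12

Substituting into the viscosity equation gives viscosity = 2*spin_speed + 13.
So residence = -6*spin_speed - 37.
Substituting into the melt_flow equation gives melt_flow = 26*spin_speed + 159.
gloss becomes 104*spin_speed + 630.
Solve 104*spin_speed + 630 = 1878: spin_speed = (1878 - 630) / 104 = 12.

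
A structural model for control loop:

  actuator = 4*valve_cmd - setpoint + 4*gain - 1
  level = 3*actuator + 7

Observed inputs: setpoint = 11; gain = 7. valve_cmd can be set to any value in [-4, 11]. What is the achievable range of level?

7 to 187

Substituting into the actuator equation gives actuator = 4*valve_cmd + 16.
Substituting into the level equation gives level = 12*valve_cmd + 55.
Linear in valve_cmd, so extremes are at the endpoints: valve_cmd = -4 gives level = 7; valve_cmd = 11 gives level = 187.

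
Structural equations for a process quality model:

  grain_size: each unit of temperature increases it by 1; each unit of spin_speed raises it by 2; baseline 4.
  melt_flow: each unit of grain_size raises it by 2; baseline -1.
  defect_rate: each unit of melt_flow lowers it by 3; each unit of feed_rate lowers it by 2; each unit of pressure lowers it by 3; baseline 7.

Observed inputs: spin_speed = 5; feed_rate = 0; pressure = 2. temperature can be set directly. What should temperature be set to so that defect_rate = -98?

temperature = 3

Substituting into the grain_size equation gives grain_size = temperature + 14.
Substituting into the melt_flow equation gives melt_flow = 2*temperature + 27.
So defect_rate = -6*temperature - 80.
Solve -6*temperature - 80 = -98: temperature = (-98 + 80) / -6 = 3.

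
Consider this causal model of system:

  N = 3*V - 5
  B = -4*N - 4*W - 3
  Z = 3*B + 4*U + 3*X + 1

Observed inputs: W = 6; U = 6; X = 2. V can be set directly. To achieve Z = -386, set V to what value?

Substituting into the B equation gives B = -12*V - 7.
Substituting into the Z equation gives Z = -36*V + 10.
Solve -36*V + 10 = -386: V = (-386 - 10) / -36 = 11.

V = 11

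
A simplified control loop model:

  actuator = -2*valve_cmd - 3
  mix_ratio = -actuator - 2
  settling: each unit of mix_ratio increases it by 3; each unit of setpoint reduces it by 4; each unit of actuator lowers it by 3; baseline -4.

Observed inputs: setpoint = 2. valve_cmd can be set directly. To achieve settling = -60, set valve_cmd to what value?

valve_cmd = -5

Substituting into the mix_ratio equation gives mix_ratio = 2*valve_cmd + 1.
Substituting into the settling equation gives settling = 12*valve_cmd.
Solve 12*valve_cmd = -60: valve_cmd = -60 / 12 = -5.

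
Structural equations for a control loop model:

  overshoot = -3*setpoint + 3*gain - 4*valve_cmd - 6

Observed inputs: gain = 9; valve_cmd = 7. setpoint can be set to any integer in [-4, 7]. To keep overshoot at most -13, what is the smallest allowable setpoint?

setpoint = 2

Substituting into the overshoot equation gives overshoot = -3*setpoint - 7.
Require -3*setpoint - 7 ≤ -13, so setpoint ≥ 2.
The smallest integer in [-4, 7] satisfying this is 2.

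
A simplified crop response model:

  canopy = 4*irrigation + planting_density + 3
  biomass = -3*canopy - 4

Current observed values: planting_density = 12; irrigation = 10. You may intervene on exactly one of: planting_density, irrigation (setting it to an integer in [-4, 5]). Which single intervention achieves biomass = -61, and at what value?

Intervening on planting_density: biomass = -3*planting_density - 133. Reaching -61 requires planting_density = -24, outside [-4, 5].
Intervening on irrigation: with other inputs at their observed values, biomass = -12*irrigation - 49. Solving for -61 gives irrigation = 1, within [-4, 5].

set irrigation = 1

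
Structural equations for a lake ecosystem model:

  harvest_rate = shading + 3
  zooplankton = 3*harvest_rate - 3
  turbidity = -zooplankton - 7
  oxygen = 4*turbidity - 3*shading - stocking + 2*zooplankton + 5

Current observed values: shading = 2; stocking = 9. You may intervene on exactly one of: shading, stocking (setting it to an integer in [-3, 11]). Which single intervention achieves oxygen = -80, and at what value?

set shading = 4

Intervening on shading: with other inputs at their observed values, oxygen = -9*shading - 44. Solving for -80 gives shading = 4, within [-3, 11].
Intervening on stocking: oxygen = -stocking - 53. Reaching -80 requires stocking = 27, outside [-3, 11].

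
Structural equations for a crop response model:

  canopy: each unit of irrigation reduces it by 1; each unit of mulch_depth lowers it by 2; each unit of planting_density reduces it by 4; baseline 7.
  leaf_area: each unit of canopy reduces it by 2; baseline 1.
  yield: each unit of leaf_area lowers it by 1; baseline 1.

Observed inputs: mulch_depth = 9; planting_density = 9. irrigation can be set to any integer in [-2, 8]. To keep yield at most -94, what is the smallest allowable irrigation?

Substituting into the canopy equation gives canopy = -irrigation - 47.
So leaf_area = 2*irrigation + 95.
Substituting into the yield equation gives yield = -2*irrigation - 94.
Require -2*irrigation - 94 ≤ -94, so irrigation ≥ 0.
The smallest integer in [-2, 8] satisfying this is 0.

irrigation = 0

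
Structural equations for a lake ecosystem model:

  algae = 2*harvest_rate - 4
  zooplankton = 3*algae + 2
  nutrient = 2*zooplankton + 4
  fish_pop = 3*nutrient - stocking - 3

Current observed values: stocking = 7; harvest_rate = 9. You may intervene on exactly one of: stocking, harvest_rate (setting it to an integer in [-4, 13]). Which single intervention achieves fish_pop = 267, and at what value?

Intervening on stocking: with other inputs at their observed values, fish_pop = -stocking + 273. Solving for 267 gives stocking = 6, within [-4, 13].
Intervening on harvest_rate: fish_pop = 36*harvest_rate - 58. Reaching 267 requires harvest_rate = 325/36, not an integer.

set stocking = 6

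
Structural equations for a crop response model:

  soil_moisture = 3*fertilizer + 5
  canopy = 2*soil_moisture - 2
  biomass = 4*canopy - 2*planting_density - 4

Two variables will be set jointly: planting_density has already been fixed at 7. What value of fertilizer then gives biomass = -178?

fertilizer = -8

With planting_density held at 7:
Substituting into the canopy equation gives canopy = 6*fertilizer + 8.
biomass becomes 24*fertilizer + 14.
Solve 24*fertilizer + 14 = -178: fertilizer = (-178 - 14) / 24 = -8.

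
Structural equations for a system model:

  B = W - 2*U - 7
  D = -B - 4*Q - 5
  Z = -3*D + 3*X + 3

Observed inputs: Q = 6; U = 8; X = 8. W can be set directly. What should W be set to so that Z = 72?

W = 9

Substituting into the B equation gives B = W - 23.
Substituting into the D equation gives D = -W - 6.
This gives Z = 3*W + 45.
Solve 3*W + 45 = 72: W = (72 - 45) / 3 = 9.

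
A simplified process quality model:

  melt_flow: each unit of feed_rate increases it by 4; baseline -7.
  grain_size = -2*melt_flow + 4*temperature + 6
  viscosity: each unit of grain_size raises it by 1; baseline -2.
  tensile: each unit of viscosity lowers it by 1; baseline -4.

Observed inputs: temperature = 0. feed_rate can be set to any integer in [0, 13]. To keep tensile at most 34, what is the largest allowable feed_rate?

feed_rate = 7

Substituting into the grain_size equation gives grain_size = -8*feed_rate + 20.
Substituting into the viscosity equation gives viscosity = -8*feed_rate + 18.
Substituting into the tensile equation gives tensile = 8*feed_rate - 22.
Require 8*feed_rate - 22 ≤ 34, so feed_rate ≤ 7.
The largest integer in [0, 13] satisfying this is 7.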